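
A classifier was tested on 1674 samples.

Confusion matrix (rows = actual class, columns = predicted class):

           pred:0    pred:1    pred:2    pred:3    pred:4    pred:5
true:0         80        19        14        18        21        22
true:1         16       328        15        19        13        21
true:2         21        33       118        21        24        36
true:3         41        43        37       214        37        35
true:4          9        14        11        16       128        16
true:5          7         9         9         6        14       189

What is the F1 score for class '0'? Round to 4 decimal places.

0.4598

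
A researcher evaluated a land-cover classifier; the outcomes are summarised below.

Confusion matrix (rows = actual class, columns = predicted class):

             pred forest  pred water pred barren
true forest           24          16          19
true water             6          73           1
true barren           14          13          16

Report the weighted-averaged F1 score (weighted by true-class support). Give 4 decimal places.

0.5994

Per-class F1 score (2·TP/(2·TP+FP+FN)):
  forest: TP=24, FP=6+14=20, FN=16+19=35 → 48/103 = 0.46602
  water: TP=73, FP=16+13=29, FN=6+1=7 → 146/182 = 0.80220
  barren: TP=16, FP=19+1=20, FN=14+13=27 → 32/79 = 0.40506
Weighted-F1 score = Σ (supportᵢ/N)·F1 scoreᵢ with N=182: (59/182)·0.46602 + (80/182)·0.80220 + (43/182)·0.40506 = 0.5994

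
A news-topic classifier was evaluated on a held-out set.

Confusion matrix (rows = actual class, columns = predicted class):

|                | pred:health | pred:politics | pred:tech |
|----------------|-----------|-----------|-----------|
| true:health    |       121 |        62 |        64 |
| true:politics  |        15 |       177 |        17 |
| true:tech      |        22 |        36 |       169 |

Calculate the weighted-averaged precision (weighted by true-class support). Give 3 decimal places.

Per-class precision (TP/(TP+FP)):
  health: TP=121, FP=15+22=37 → 121/158 = 0.7658
  politics: TP=177, FP=62+36=98 → 177/275 = 0.6436
  tech: TP=169, FP=64+17=81 → 169/250 = 0.6760
Weighted-precision = Σ (supportᵢ/N)·precisionᵢ with N=683: (247/683)·0.7658 + (209/683)·0.6436 + (227/683)·0.6760 = 0.699

0.699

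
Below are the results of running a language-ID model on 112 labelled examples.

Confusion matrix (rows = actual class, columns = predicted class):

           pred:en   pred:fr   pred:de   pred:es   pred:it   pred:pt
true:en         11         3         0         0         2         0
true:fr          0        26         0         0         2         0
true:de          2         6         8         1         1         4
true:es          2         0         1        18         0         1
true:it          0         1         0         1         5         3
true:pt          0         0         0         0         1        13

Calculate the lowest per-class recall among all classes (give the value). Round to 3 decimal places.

0.364

Per-class recall (TP/(TP+FN)):
  en: TP=11, FN=3+0+0+2+0=5 → 11/16 = 0.6875
  fr: TP=26, FN=0+0+0+2+0=2 → 26/28 = 0.9286
  de: TP=8, FN=2+6+1+1+4=14 → 8/22 = 0.3636
  es: TP=18, FN=2+0+1+0+1=4 → 18/22 = 0.8182
  it: TP=5, FN=0+1+0+1+3=5 → 5/10 = 0.5000
  pt: TP=13, FN=0+0+0+0+1=1 → 13/14 = 0.9286
Lowest is class 'de' with recall = 0.364.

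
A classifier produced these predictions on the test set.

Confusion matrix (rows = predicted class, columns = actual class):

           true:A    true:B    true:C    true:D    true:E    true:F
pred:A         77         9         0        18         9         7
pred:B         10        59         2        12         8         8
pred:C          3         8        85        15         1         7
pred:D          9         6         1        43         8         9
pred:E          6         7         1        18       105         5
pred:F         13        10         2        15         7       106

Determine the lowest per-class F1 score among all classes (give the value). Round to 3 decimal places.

Per-class F1 score (2·TP/(2·TP+FP+FN)):
  A: TP=77, FP=9+0+18+9+7=43, FN=10+3+9+6+13=41 → 154/238 = 0.6471
  B: TP=59, FP=10+2+12+8+8=40, FN=9+8+6+7+10=40 → 118/198 = 0.5960
  C: TP=85, FP=3+8+15+1+7=34, FN=0+2+1+1+2=6 → 170/210 = 0.8095
  D: TP=43, FP=9+6+1+8+9=33, FN=18+12+15+18+15=78 → 86/197 = 0.4365
  E: TP=105, FP=6+7+1+18+5=37, FN=9+8+1+8+7=33 → 210/280 = 0.7500
  F: TP=106, FP=13+10+2+15+7=47, FN=7+8+7+9+5=36 → 212/295 = 0.7186
Lowest is class 'D' with F1 score = 0.437.

0.437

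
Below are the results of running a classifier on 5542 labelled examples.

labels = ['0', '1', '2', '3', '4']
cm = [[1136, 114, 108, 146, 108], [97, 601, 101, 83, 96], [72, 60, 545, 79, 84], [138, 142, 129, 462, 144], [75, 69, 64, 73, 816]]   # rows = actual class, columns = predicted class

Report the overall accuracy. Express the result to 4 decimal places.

Accuracy = trace / total = (1136+601+545+462+816=3560) / 5542 = 3560/5542 = 0.6424

0.6424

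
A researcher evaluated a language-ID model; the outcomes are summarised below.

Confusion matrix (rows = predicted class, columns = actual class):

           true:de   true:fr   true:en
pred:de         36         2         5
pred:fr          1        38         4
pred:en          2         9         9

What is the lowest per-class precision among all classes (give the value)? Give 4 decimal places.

0.4500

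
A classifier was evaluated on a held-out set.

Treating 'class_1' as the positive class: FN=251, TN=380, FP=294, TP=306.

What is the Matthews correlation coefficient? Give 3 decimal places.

MCC = (TP·TN − FP·FN) / √((TP+FP)(TP+FN)(TN+FP)(TN+FN))
Numerator = 306·380 − 294·251 = 42486
Denominator = √(600·557·674·631) = √142133254800 = 377005.6429
MCC = 42486 / 377005.6429 = 0.113

0.113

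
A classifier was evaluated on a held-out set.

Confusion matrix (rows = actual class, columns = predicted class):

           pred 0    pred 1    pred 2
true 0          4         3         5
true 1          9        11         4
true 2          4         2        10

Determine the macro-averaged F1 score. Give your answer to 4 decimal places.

Per-class F1 score (2·TP/(2·TP+FP+FN)):
  0: TP=4, FP=9+4=13, FN=3+5=8 → 8/29 = 0.27586
  1: TP=11, FP=3+2=5, FN=9+4=13 → 22/40 = 0.55000
  2: TP=10, FP=5+4=9, FN=4+2=6 → 20/35 = 0.57143
Macro-F1 score = mean = (0.27586 + 0.55000 + 0.57143) / 3 = 0.4658

0.4658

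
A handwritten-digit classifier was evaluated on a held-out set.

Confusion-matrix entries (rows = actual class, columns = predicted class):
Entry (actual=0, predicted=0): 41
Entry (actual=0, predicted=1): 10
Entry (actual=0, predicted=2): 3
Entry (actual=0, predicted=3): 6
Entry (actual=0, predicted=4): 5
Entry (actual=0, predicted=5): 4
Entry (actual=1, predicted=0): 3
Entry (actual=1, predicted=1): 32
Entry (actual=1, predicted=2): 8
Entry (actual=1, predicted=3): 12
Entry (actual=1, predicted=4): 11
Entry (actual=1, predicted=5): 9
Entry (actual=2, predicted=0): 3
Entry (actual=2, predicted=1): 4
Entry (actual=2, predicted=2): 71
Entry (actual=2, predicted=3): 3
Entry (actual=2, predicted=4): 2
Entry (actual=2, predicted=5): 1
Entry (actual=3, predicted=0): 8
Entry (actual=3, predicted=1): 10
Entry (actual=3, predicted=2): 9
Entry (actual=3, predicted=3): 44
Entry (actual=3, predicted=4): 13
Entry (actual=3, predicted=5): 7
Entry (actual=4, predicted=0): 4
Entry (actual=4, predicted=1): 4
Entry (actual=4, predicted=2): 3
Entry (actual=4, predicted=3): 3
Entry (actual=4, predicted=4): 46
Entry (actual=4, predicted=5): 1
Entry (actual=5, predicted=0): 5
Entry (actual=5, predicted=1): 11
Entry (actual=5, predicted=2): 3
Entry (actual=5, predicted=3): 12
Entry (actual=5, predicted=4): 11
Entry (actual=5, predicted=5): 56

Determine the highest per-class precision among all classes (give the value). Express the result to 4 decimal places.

0.7320

Per-class precision (TP/(TP+FP)):
  0: TP=41, FP=3+3+8+4+5=23 → 41/64 = 0.64063
  1: TP=32, FP=10+4+10+4+11=39 → 32/71 = 0.45070
  2: TP=71, FP=3+8+9+3+3=26 → 71/97 = 0.73196
  3: TP=44, FP=6+12+3+3+12=36 → 44/80 = 0.55000
  4: TP=46, FP=5+11+2+13+11=42 → 46/88 = 0.52273
  5: TP=56, FP=4+9+1+7+1=22 → 56/78 = 0.71795
Highest is class '2' with precision = 0.7320.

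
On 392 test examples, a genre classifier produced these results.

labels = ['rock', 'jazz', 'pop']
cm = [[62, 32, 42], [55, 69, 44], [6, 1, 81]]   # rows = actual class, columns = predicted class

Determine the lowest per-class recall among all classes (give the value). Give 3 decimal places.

Per-class recall (TP/(TP+FN)):
  rock: TP=62, FN=32+42=74 → 62/136 = 0.4559
  jazz: TP=69, FN=55+44=99 → 69/168 = 0.4107
  pop: TP=81, FN=6+1=7 → 81/88 = 0.9205
Lowest is class 'jazz' with recall = 0.411.

0.411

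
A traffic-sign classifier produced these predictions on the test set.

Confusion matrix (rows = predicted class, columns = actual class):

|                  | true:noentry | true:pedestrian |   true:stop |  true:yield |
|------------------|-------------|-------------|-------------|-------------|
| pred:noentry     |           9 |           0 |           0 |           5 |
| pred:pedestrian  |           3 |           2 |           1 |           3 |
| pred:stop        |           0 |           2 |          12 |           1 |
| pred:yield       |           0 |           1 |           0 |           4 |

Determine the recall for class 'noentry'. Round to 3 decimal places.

recall = TP/(TP+FN).
noentry: TP=9, FN=3+0+0=3 → 9/12 = 0.7500

0.750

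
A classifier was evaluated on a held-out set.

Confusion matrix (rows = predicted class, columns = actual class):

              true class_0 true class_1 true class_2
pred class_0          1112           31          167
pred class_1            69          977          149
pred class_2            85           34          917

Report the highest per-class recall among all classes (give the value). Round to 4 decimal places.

Per-class recall (TP/(TP+FN)):
  class_0: TP=1112, FN=69+85=154 → 1112/1266 = 0.87836
  class_1: TP=977, FN=31+34=65 → 977/1042 = 0.93762
  class_2: TP=917, FN=167+149=316 → 917/1233 = 0.74371
Highest is class 'class_1' with recall = 0.9376.

0.9376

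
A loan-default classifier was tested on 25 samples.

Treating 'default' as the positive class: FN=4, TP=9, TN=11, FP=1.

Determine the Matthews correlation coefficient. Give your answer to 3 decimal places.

0.621

MCC = (TP·TN − FP·FN) / √((TP+FP)(TP+FN)(TN+FP)(TN+FN))
Numerator = 9·11 − 1·4 = 95
Denominator = √(10·13·12·15) = √23400 = 152.9706
MCC = 95 / 152.9706 = 0.621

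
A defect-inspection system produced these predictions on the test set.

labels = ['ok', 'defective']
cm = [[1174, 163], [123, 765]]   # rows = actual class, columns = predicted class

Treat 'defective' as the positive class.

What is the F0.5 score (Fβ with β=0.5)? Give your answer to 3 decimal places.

Fβ = (1+β²)·TP / ((1+β²)·TP + β²·FN + FP), with β²=1/4
= 1.25·765 / (1.25·765 + 0.25·123 + 163) = 0.832

0.832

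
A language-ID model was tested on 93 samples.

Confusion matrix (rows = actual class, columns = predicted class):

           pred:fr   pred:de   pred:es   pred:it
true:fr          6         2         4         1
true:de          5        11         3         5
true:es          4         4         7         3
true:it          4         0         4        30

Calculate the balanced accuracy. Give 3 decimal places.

0.525

Balanced accuracy = mean of per-class recall.
  fr: recall = 6/13 = 0.4615
  de: recall = 11/24 = 0.4583
  es: recall = 7/18 = 0.3889
  it: recall = 30/38 = 0.7895
Mean = (0.4615 + 0.4583 + 0.3889 + 0.7895) / 4 = 0.525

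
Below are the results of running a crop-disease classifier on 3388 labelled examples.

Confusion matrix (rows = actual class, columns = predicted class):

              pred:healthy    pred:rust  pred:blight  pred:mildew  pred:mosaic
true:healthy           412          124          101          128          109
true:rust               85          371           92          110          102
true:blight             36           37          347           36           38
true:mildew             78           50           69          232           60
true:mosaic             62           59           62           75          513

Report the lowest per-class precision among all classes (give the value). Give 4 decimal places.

0.3993

Per-class precision (TP/(TP+FP)):
  healthy: TP=412, FP=85+36+78+62=261 → 412/673 = 0.61218
  rust: TP=371, FP=124+37+50+59=270 → 371/641 = 0.57878
  blight: TP=347, FP=101+92+69+62=324 → 347/671 = 0.51714
  mildew: TP=232, FP=128+110+36+75=349 → 232/581 = 0.39931
  mosaic: TP=513, FP=109+102+38+60=309 → 513/822 = 0.62409
Lowest is class 'mildew' with precision = 0.3993.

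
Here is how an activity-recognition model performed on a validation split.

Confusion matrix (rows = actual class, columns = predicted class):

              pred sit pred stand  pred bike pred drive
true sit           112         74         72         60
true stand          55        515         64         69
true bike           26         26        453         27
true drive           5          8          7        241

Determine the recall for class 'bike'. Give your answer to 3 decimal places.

0.852

recall = TP/(TP+FN).
bike: TP=453, FN=26+26+27=79 → 453/532 = 0.8515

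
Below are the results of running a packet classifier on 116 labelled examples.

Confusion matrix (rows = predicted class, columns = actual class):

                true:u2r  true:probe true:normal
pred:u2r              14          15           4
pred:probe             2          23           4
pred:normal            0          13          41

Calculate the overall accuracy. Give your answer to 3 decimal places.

Accuracy = trace / total = (14+23+41=78) / 116 = 78/116 = 0.672

0.672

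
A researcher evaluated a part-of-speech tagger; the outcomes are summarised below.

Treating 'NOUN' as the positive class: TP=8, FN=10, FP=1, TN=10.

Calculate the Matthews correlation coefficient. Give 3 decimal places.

0.371

MCC = (TP·TN − FP·FN) / √((TP+FP)(TP+FN)(TN+FP)(TN+FN))
Numerator = 8·10 − 1·10 = 70
Denominator = √(9·18·11·20) = √35640 = 188.7856
MCC = 70 / 188.7856 = 0.371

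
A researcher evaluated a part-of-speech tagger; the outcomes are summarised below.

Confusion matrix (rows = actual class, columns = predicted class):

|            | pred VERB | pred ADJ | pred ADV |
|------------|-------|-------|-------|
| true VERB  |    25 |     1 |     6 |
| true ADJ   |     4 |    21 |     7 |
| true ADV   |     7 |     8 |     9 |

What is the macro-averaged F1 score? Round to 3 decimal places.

0.601

Per-class F1 score (2·TP/(2·TP+FP+FN)):
  VERB: TP=25, FP=4+7=11, FN=1+6=7 → 50/68 = 0.7353
  ADJ: TP=21, FP=1+8=9, FN=4+7=11 → 42/62 = 0.6774
  ADV: TP=9, FP=6+7=13, FN=7+8=15 → 18/46 = 0.3913
Macro-F1 score = mean = (0.7353 + 0.6774 + 0.3913) / 3 = 0.601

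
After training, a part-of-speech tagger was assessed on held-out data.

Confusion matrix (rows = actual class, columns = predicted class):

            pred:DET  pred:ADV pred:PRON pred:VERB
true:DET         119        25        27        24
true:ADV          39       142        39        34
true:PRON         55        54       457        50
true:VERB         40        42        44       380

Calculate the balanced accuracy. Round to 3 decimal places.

Balanced accuracy = mean of per-class recall.
  DET: recall = 119/195 = 0.6103
  ADV: recall = 142/254 = 0.5591
  PRON: recall = 457/616 = 0.7419
  VERB: recall = 380/506 = 0.7510
Mean = (0.6103 + 0.5591 + 0.7419 + 0.7510) / 4 = 0.666

0.666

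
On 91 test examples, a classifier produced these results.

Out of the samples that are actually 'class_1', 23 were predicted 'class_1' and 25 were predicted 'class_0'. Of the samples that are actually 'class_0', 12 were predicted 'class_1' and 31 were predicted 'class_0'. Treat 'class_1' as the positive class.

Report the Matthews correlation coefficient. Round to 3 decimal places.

0.205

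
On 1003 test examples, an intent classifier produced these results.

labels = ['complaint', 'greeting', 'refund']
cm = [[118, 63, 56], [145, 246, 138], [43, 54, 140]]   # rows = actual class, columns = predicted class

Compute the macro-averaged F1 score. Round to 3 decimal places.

0.492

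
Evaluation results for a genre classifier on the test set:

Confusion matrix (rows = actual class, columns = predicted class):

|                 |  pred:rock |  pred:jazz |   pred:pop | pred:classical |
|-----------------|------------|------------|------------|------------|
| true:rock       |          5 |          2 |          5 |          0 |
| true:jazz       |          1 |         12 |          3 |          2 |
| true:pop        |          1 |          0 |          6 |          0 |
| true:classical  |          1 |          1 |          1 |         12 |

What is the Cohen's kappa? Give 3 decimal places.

0.563

Observed agreement pₒ = trace/N = 35/52 = 0.6731
Expected agreement pₑ = Σ (rowᵢ·colᵢ)/N² = (12·8 + 18·15 + 7·15 + 15·14)/52² = 0.2518
κ = (pₒ − pₑ)/(1 − pₑ) = (0.6731 − 0.2518)/(1 − 0.2518) = 0.563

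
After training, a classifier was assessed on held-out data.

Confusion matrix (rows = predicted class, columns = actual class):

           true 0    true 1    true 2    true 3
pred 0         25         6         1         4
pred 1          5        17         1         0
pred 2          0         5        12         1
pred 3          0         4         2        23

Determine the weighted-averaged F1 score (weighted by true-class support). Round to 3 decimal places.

Per-class F1 score (2·TP/(2·TP+FP+FN)):
  0: TP=25, FP=6+1+4=11, FN=5+0+0=5 → 50/66 = 0.7576
  1: TP=17, FP=5+1+0=6, FN=6+5+4=15 → 34/55 = 0.6182
  2: TP=12, FP=0+5+1=6, FN=1+1+2=4 → 24/34 = 0.7059
  3: TP=23, FP=0+4+2=6, FN=4+0+1=5 → 46/57 = 0.8070
Weighted-F1 score = Σ (supportᵢ/N)·F1 scoreᵢ with N=106: (30/106)·0.7576 + (32/106)·0.6182 + (16/106)·0.7059 + (28/106)·0.8070 = 0.721

0.721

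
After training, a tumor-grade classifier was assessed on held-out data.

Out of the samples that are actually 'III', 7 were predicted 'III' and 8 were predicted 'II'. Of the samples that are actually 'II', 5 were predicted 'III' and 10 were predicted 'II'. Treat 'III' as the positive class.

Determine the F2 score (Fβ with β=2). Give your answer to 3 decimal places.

Fβ = (1+β²)·TP / ((1+β²)·TP + β²·FN + FP), with β²=4
= 5·7 / (5·7 + 4·8 + 5) = 0.486

0.486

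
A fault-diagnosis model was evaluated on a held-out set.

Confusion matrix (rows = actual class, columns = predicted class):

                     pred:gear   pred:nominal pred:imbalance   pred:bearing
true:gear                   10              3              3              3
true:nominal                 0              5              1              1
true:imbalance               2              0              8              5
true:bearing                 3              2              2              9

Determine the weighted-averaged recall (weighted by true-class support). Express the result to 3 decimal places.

Per-class recall (TP/(TP+FN)):
  gear: TP=10, FN=3+3+3=9 → 10/19 = 0.5263
  nominal: TP=5, FN=0+1+1=2 → 5/7 = 0.7143
  imbalance: TP=8, FN=2+0+5=7 → 8/15 = 0.5333
  bearing: TP=9, FN=3+2+2=7 → 9/16 = 0.5625
Weighted-recall = Σ (supportᵢ/N)·recallᵢ with N=57: (19/57)·0.5263 + (7/57)·0.7143 + (15/57)·0.5333 + (16/57)·0.5625 = 0.561

0.561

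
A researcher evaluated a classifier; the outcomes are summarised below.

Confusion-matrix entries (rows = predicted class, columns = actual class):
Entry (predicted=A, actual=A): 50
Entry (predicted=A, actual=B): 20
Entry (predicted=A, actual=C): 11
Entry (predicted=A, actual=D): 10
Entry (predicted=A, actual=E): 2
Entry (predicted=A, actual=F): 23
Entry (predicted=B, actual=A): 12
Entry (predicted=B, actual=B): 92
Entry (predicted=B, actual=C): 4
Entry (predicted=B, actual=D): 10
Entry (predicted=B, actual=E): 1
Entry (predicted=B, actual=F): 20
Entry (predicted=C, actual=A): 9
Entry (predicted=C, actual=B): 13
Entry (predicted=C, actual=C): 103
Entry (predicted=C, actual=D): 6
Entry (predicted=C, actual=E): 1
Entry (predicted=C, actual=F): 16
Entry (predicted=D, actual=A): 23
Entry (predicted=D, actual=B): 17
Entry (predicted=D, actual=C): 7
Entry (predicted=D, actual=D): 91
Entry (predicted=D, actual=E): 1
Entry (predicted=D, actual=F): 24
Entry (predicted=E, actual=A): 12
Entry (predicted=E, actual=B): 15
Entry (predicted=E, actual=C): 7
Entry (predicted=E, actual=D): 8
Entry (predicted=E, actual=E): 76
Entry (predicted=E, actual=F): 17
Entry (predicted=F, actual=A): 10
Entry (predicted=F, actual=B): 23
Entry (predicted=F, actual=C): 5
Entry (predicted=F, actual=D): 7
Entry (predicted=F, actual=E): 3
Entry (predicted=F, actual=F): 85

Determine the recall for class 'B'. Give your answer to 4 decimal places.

0.5111

Take TP from the diagonal, FP from the rest of the 'B' prediction marginal, FN from the rest of the 'B' actual marginal.
recall = TP/(TP+FN).
B: TP=92, FN=20+13+17+15+23=88 → 92/180 = 0.51111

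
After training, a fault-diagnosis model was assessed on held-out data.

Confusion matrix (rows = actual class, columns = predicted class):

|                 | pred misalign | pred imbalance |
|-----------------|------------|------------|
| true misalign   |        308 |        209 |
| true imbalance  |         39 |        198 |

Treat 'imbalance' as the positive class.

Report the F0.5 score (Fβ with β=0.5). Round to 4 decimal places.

0.5308

Fβ = (1+β²)·TP / ((1+β²)·TP + β²·FN + FP), with β²=1/4
= 1.25·198 / (1.25·198 + 0.25·39 + 209) = 0.5308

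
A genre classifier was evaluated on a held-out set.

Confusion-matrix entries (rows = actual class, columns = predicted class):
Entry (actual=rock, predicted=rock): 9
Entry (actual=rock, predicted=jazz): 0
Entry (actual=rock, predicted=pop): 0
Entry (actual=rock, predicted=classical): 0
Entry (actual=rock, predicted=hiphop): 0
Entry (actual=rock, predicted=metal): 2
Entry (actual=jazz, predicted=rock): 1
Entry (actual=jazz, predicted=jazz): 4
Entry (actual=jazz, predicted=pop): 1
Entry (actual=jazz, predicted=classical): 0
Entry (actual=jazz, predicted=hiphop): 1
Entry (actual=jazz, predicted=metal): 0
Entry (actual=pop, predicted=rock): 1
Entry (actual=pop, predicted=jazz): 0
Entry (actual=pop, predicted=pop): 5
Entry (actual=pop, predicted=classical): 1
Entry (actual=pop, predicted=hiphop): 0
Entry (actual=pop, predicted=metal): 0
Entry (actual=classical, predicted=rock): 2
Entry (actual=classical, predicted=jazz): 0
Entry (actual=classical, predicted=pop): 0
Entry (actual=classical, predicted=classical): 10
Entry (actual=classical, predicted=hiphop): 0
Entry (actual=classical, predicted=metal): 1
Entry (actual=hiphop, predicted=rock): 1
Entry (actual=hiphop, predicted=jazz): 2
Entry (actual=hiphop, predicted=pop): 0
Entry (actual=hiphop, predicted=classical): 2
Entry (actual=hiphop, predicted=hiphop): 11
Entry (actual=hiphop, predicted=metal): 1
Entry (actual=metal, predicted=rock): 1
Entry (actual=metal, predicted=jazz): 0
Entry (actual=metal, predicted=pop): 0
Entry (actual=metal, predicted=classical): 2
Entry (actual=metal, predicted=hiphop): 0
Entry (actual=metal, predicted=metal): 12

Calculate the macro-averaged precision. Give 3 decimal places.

Per-class precision (TP/(TP+FP)):
  rock: TP=9, FP=1+1+2+1+1=6 → 9/15 = 0.6000
  jazz: TP=4, FP=0+0+0+2+0=2 → 4/6 = 0.6667
  pop: TP=5, FP=0+1+0+0+0=1 → 5/6 = 0.8333
  classical: TP=10, FP=0+0+1+2+2=5 → 10/15 = 0.6667
  hiphop: TP=11, FP=0+1+0+0+0=1 → 11/12 = 0.9167
  metal: TP=12, FP=2+0+0+1+1=4 → 12/16 = 0.7500
Macro-precision = mean = (0.6000 + 0.6667 + 0.8333 + 0.6667 + 0.9167 + 0.7500) / 6 = 0.739

0.739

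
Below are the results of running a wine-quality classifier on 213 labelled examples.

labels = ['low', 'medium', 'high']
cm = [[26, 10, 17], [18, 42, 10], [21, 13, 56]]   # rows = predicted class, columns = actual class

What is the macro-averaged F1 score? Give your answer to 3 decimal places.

0.570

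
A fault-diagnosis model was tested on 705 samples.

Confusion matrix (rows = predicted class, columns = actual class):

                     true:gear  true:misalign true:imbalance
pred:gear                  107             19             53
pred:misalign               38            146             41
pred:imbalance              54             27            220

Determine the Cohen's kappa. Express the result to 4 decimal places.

Observed agreement pₒ = trace/N = 473/705 = 0.67092
Expected agreement pₑ = Σ (rowᵢ·colᵢ)/N² = (199·179 + 192·225 + 314·301)/705² = 0.34875
κ = (pₒ − pₑ)/(1 − pₑ) = (0.67092 − 0.34875)/(1 − 0.34875) = 0.4947

0.4947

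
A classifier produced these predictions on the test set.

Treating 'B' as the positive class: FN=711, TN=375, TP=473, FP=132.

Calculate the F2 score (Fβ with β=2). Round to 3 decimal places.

0.443

Fβ = (1+β²)·TP / ((1+β²)·TP + β²·FN + FP), with β²=4
= 5·473 / (5·473 + 4·711 + 132) = 0.443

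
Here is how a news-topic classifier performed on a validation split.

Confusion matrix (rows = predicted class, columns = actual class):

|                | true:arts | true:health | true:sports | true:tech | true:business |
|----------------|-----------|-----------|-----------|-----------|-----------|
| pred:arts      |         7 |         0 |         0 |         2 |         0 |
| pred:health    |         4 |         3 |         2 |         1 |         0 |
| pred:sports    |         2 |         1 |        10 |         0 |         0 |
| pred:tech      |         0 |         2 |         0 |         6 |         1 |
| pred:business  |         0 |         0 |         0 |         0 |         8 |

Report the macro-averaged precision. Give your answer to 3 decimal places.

Per-class precision (TP/(TP+FP)):
  arts: TP=7, FP=0+0+2+0=2 → 7/9 = 0.7778
  health: TP=3, FP=4+2+1+0=7 → 3/10 = 0.3000
  sports: TP=10, FP=2+1+0+0=3 → 10/13 = 0.7692
  tech: TP=6, FP=0+2+0+1=3 → 6/9 = 0.6667
  business: TP=8, FP=0+0+0+0=0 → 8/8 = 1.0000
Macro-precision = mean = (0.7778 + 0.3000 + 0.7692 + 0.6667 + 1.0000) / 5 = 0.703

0.703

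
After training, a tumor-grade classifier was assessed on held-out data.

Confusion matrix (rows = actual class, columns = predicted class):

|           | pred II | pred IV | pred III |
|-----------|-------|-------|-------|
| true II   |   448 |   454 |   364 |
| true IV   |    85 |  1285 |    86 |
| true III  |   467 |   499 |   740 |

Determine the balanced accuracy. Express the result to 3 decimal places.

0.557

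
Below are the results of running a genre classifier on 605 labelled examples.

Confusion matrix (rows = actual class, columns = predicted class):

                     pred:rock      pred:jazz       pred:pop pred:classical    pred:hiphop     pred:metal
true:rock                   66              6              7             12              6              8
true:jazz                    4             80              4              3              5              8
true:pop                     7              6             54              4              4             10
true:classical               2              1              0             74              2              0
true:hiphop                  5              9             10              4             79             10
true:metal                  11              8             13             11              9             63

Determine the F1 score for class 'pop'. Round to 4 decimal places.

0.6243

F1 score = 2·TP/(2·TP+FP+FN).
pop: TP=54, FP=7+4+0+10+13=34, FN=7+6+4+4+10=31 → 108/173 = 0.62428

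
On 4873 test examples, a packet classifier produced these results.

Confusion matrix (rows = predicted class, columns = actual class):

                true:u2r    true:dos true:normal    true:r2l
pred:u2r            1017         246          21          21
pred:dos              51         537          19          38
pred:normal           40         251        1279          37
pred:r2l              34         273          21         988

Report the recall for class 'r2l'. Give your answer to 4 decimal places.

Treat 'r2l' as positive and all other classes as negative.
recall = TP/(TP+FN).
r2l: TP=988, FN=21+38+37=96 → 988/1084 = 0.91144

0.9114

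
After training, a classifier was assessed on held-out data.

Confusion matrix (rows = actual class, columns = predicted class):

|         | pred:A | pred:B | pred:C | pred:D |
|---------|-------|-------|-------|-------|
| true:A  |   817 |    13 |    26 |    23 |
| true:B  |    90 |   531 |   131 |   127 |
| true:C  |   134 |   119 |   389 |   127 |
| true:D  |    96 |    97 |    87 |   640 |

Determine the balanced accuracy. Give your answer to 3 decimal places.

0.684

Balanced accuracy = mean of per-class recall.
  A: recall = 817/879 = 0.9295
  B: recall = 531/879 = 0.6041
  C: recall = 389/769 = 0.5059
  D: recall = 640/920 = 0.6957
Mean = (0.9295 + 0.6041 + 0.5059 + 0.6957) / 4 = 0.684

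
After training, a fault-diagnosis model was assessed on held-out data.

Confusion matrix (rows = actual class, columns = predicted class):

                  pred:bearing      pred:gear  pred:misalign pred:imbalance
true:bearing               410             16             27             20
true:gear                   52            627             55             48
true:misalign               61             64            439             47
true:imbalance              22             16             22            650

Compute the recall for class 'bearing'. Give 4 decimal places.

0.8668

Treat 'bearing' as positive and all other classes as negative.
recall = TP/(TP+FN).
bearing: TP=410, FN=16+27+20=63 → 410/473 = 0.86681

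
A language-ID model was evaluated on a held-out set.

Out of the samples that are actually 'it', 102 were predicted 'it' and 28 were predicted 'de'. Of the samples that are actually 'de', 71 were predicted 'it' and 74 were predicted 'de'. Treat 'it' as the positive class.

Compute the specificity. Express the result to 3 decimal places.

0.510

Specificity = TN/(TN+FP) = 74/(74+71) = 0.510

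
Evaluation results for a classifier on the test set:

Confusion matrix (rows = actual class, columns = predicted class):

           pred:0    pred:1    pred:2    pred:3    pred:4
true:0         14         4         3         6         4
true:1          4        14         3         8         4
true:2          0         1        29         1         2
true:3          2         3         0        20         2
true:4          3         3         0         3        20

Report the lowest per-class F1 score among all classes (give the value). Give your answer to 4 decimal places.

Per-class F1 score (2·TP/(2·TP+FP+FN)):
  0: TP=14, FP=4+0+2+3=9, FN=4+3+6+4=17 → 28/54 = 0.51852
  1: TP=14, FP=4+1+3+3=11, FN=4+3+8+4=19 → 28/58 = 0.48276
  2: TP=29, FP=3+3+0+0=6, FN=0+1+1+2=4 → 58/68 = 0.85294
  3: TP=20, FP=6+8+1+3=18, FN=2+3+0+2=7 → 40/65 = 0.61538
  4: TP=20, FP=4+4+2+2=12, FN=3+3+0+3=9 → 40/61 = 0.65574
Lowest is class '1' with F1 score = 0.4828.

0.4828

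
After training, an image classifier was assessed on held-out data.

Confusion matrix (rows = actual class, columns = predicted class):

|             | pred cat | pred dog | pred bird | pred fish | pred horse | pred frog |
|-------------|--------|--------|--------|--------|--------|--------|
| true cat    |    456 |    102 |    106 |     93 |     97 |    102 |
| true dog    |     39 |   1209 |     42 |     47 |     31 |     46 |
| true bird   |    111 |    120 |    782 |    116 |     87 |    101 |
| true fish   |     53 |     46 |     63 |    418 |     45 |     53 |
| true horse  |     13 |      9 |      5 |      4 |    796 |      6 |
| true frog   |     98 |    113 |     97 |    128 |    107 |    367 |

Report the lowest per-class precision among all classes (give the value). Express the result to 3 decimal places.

0.519

Per-class precision (TP/(TP+FP)):
  cat: TP=456, FP=39+111+53+13+98=314 → 456/770 = 0.5922
  dog: TP=1209, FP=102+120+46+9+113=390 → 1209/1599 = 0.7561
  bird: TP=782, FP=106+42+63+5+97=313 → 782/1095 = 0.7142
  fish: TP=418, FP=93+47+116+4+128=388 → 418/806 = 0.5186
  horse: TP=796, FP=97+31+87+45+107=367 → 796/1163 = 0.6844
  frog: TP=367, FP=102+46+101+53+6=308 → 367/675 = 0.5437
Lowest is class 'fish' with precision = 0.519.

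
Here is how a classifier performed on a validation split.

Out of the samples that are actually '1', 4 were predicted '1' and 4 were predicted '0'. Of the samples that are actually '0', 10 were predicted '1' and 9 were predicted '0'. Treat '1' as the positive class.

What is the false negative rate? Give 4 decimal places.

FNR = FN/(FN+TP) = 4/(4+4) = 0.5000

0.5000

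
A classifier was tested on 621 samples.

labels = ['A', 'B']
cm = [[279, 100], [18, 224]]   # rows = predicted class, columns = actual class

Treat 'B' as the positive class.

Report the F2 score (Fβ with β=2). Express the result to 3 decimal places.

0.728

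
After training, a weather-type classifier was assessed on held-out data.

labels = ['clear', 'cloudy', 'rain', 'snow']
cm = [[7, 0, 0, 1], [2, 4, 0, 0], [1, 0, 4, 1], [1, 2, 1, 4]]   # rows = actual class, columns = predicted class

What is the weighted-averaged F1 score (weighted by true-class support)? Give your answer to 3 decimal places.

0.672

Per-class F1 score (2·TP/(2·TP+FP+FN)):
  clear: TP=7, FP=2+1+1=4, FN=0+0+1=1 → 14/19 = 0.7368
  cloudy: TP=4, FP=0+0+2=2, FN=2+0+0=2 → 8/12 = 0.6667
  rain: TP=4, FP=0+0+1=1, FN=1+0+1=2 → 8/11 = 0.7273
  snow: TP=4, FP=1+0+1=2, FN=1+2+1=4 → 8/14 = 0.5714
Weighted-F1 score = Σ (supportᵢ/N)·F1 scoreᵢ with N=28: (8/28)·0.7368 + (6/28)·0.6667 + (6/28)·0.7273 + (8/28)·0.5714 = 0.672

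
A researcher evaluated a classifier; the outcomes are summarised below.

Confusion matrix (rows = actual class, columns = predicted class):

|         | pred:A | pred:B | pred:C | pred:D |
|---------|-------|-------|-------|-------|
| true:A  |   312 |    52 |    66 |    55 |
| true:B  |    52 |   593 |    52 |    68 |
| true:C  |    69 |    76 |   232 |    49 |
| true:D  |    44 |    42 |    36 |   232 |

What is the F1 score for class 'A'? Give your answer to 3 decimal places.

One-vs-rest for 'A': TP = diagonal; FP = other classes predicted 'A'; FN = 'A' predicted as other.
F1 score = 2·TP/(2·TP+FP+FN).
A: TP=312, FP=52+69+44=165, FN=52+66+55=173 → 624/962 = 0.6486

0.649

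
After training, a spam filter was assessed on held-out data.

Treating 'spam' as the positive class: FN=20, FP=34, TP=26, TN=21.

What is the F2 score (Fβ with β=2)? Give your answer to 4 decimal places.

0.5328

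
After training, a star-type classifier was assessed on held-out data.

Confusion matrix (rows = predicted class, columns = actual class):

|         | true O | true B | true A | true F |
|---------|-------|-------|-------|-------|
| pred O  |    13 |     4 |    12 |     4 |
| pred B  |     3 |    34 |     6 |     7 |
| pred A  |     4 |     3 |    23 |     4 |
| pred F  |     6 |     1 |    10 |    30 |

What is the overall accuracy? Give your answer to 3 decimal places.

Accuracy = trace / total = (13+34+23+30=100) / 164 = 100/164 = 0.610

0.610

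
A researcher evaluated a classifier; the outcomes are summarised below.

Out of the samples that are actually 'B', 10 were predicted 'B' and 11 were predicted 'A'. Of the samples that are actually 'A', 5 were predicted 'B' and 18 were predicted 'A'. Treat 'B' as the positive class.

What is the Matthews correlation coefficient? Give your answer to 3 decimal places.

0.273

MCC = (TP·TN − FP·FN) / √((TP+FP)(TP+FN)(TN+FP)(TN+FN))
Numerator = 10·18 − 5·11 = 125
Denominator = √(15·21·23·29) = √210105 = 458.3721
MCC = 125 / 458.3721 = 0.273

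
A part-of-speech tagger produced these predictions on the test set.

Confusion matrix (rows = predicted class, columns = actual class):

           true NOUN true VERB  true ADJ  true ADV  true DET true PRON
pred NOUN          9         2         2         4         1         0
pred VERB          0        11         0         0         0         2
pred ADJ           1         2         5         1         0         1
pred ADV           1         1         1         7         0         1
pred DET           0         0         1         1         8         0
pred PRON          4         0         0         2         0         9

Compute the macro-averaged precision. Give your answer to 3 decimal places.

Per-class precision (TP/(TP+FP)):
  NOUN: TP=9, FP=2+2+4+1+0=9 → 9/18 = 0.5000
  VERB: TP=11, FP=0+0+0+0+2=2 → 11/13 = 0.8462
  ADJ: TP=5, FP=1+2+1+0+1=5 → 5/10 = 0.5000
  ADV: TP=7, FP=1+1+1+0+1=4 → 7/11 = 0.6364
  DET: TP=8, FP=0+0+1+1+0=2 → 8/10 = 0.8000
  PRON: TP=9, FP=4+0+0+2+0=6 → 9/15 = 0.6000
Macro-precision = mean = (0.5000 + 0.8462 + 0.5000 + 0.6364 + 0.8000 + 0.6000) / 6 = 0.647

0.647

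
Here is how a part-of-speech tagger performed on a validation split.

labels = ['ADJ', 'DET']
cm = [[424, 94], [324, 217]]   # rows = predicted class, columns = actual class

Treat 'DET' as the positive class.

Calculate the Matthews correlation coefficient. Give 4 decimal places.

0.2411

MCC = (TP·TN − FP·FN) / √((TP+FP)(TP+FN)(TN+FP)(TN+FN))
Numerator = 217·424 − 324·94 = 61552
Denominator = √(541·311·748·518) = √65191205464 = 255325.6851
MCC = 61552 / 255325.6851 = 0.2411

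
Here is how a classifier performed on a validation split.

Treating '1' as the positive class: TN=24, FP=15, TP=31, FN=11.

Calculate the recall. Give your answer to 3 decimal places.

0.738

Recall = TP/(TP+FN) = 31/(31+11) = 31/42 = 0.738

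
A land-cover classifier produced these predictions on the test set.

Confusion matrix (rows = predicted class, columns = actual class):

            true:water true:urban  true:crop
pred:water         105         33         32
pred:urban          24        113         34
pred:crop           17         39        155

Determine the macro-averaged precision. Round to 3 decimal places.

Per-class precision (TP/(TP+FP)):
  water: TP=105, FP=33+32=65 → 105/170 = 0.6176
  urban: TP=113, FP=24+34=58 → 113/171 = 0.6608
  crop: TP=155, FP=17+39=56 → 155/211 = 0.7346
Macro-precision = mean = (0.6176 + 0.6608 + 0.7346) / 3 = 0.671

0.671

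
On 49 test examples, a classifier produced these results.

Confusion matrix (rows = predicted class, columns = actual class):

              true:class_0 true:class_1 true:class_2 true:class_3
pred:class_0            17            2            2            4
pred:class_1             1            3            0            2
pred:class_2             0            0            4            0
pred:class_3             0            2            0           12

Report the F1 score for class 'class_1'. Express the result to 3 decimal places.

0.462

Take TP from the diagonal, FP from the rest of the 'class_1' prediction marginal, FN from the rest of the 'class_1' actual marginal.
F1 score = 2·TP/(2·TP+FP+FN).
class_1: TP=3, FP=1+0+2=3, FN=2+0+2=4 → 6/13 = 0.4615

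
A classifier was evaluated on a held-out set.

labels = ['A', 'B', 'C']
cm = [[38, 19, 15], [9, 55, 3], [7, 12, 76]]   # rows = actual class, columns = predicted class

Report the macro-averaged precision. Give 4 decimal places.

0.7172

Per-class precision (TP/(TP+FP)):
  A: TP=38, FP=9+7=16 → 38/54 = 0.70370
  B: TP=55, FP=19+12=31 → 55/86 = 0.63953
  C: TP=76, FP=15+3=18 → 76/94 = 0.80851
Macro-precision = mean = (0.70370 + 0.63953 + 0.80851) / 3 = 0.7172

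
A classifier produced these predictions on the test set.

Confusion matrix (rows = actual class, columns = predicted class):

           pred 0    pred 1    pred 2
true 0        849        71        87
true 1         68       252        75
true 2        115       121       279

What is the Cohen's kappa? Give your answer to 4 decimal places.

0.5390

Observed agreement pₒ = trace/N = 1380/1917 = 0.71987
Expected agreement pₑ = Σ (rowᵢ·colᵢ)/N² = (1007·1032 + 395·444 + 515·441)/1917² = 0.39232
κ = (pₒ − pₑ)/(1 − pₑ) = (0.71987 − 0.39232)/(1 − 0.39232) = 0.5390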